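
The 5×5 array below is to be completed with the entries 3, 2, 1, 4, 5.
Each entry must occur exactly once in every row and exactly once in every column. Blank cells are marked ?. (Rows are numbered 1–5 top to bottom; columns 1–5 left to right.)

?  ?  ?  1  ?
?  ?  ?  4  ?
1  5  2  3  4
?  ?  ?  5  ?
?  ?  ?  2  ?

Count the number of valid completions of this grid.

Row 1, column 1: eliminating its row and column leaves {3, 2, 4, 5}.
Row 1, column 2: eliminating its row and column leaves {3, 2, 4}.
Row 1, column 3: eliminating its row and column leaves {3, 4, 5}.
Row 1, column 5: eliminating its row and column leaves {3, 2, 5}.
Row 2, column 1: eliminating its row and column leaves {3, 2, 5}.
Row 2, column 2: eliminating its row and column leaves {3, 2, 1}.
Row 2, column 3: eliminating its row and column leaves {3, 1, 5}.
Row 2, column 5: eliminating its row and column leaves {3, 2, 1, 5}.
Row 4, column 1: eliminating its row and column leaves {3, 2, 4}.
Row 4, column 2: eliminating its row and column leaves {3, 2, 1, 4}.
Row 4, column 3: eliminating its row and column leaves {3, 1, 4}.
Row 4, column 5: eliminating its row and column leaves {3, 2, 1}.
Row 5, column 1: eliminating its row and column leaves {3, 4, 5}.
Row 5, column 2: eliminating its row and column leaves {3, 1, 4}.
Row 5, column 3: eliminating its row and column leaves {3, 1, 4, 5}.
Row 5, column 5: eliminating its row and column leaves {3, 1, 5}.
Enumerating the assignments across these blanks that avoid any row or column repeat gives 56 completions.

56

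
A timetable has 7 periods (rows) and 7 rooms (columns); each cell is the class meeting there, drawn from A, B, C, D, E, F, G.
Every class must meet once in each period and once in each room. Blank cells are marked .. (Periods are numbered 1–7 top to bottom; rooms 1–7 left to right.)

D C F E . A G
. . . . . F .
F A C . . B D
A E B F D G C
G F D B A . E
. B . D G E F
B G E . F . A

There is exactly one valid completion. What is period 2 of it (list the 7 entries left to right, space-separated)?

Period 2, room 2: period 2 has {F} and room 2 has {A, B, C, E, F, G}, leaving only D.
Period 2, room 7: period 2 has {D, F} and room 7 has {A, C, D, E, F, G}, leaving only B.
Period 1, room 5: period 1 has {A, C, D, E, F, G} and room 5 has {A, D, F, G}, leaving only B.
Period 3, room 4: period 3 has {A, B, C, D, F} and room 4 has {B, D, E, F}, leaving only G.
Period 3, room 5: period 3 has {A, B, C, D, F, G} and room 5 has {A, B, D, F, G}, leaving only E.
Period 2, room 5: period 2 has {B, D, F} and room 5 has {A, B, D, E, F, G}, leaving only C.
Period 2, room 1: period 2 has {B, C, D, F} and room 1 has {A, B, D, F, G}, leaving only E.
Period 2, room 4: period 2 has {B, C, D, E, F} and room 4 has {B, D, E, F, G}, leaving only A.
Period 2, room 3: period 2 has {A, B, C, D, E, F} and room 3 has {B, C, D, E, F}, leaving only G.
So period 2 reads: E D G A C F B.

E D G A C F B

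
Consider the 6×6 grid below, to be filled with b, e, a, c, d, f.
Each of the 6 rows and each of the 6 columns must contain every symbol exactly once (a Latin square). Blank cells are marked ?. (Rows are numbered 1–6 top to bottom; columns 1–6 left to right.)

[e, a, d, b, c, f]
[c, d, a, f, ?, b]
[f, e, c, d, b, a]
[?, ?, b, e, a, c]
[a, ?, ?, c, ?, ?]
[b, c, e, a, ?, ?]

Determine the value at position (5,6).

e

Row 2, column 5: row 2 has {b, a, c, d, f} and column 5 has {b, a, c}, leaving only e.
Row 4, column 1: row 4 has {b, e, a, c} and column 1 has {b, e, a, c, f}, leaving only d.
Row 4, column 2: row 4 has {b, e, a, c, d} and column 2 has {e, a, c, d}, leaving only f.
Row 5, column 2: row 5 has {a, c} and column 2 has {e, a, c, d, f}, leaving only b.
Row 5, column 3: row 5 has {b, a, c} and column 3 has {b, e, a, c, d}, leaving only f.
Row 5, column 5: row 5 has {b, a, c, f} and column 5 has {b, e, a, c}, leaving only d.
Row 5 already has {b, a, c, d, f} and column 6 already has {b, a, c, f}, so row 5, column 6 must be e.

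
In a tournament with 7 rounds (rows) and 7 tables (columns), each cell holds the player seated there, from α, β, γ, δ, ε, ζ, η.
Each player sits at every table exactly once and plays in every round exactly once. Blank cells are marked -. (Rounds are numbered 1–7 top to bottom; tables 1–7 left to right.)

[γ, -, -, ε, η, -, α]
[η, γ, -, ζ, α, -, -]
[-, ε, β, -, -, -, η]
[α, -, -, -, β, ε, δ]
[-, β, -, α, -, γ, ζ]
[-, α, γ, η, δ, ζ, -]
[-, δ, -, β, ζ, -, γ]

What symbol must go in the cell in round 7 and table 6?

Round 1, table 2: round 1 has {α, γ, ε, η} and table 2 has {α, β, γ, δ, ε}, leaving only ζ.
Round 1, table 3: round 1 has {α, γ, ε, ζ, η} and table 3 has {β, γ}, leaving only δ.
Round 1, table 6: round 1 has {α, γ, δ, ε, ζ, η} and table 6 has {γ, ε, ζ}, leaving only β.
Round 2, table 3: round 2 has {α, γ, ζ, η} and table 3 has {β, γ, δ}, leaving only ε.
Round 2, table 6: round 2 has {α, γ, ε, ζ, η} and table 6 has {β, γ, ε, ζ}, leaving only δ.
Round 2, table 7: round 2 has {α, γ, δ, ε, ζ, η} and table 7 has {α, γ, δ, ζ, η}, leaving only β.
Round 3, table 5: round 3 has {β, ε, η} and table 5 has {α, β, δ, ζ, η}, leaving only γ.
Round 3, table 4: round 3 has {β, γ, ε, η} and table 4 has {α, β, ε, ζ, η}, leaving only δ.
Round 3, table 1: round 3 has {β, γ, δ, ε, η} and table 1 has {α, γ, η}, leaving only ζ.
Round 3, table 6: round 3 has {β, γ, δ, ε, ζ, η} and table 6 has {β, γ, δ, ε, ζ}, leaving only α.
Round 7 already has {β, γ, δ, ζ} and table 6 already has {α, β, γ, δ, ε, ζ}, so round 7, table 6 must be η.

η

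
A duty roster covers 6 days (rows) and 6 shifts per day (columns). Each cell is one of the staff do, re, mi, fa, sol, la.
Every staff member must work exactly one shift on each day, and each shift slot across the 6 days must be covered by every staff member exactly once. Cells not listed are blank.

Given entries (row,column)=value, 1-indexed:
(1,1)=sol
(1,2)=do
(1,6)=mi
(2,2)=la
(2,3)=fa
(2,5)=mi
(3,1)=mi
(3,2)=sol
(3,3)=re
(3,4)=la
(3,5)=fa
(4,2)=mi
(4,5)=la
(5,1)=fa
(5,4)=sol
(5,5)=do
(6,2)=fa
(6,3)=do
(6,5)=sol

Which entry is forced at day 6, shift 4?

mi

Day 1, shift 3: day 1 has {do, mi, sol} and shift 3 has {do, re, fa}, leaving only la.
Day 1, shift 5: day 1 has {do, mi, sol, la} and shift 5 has {do, mi, fa, sol, la}, leaving only re.
Day 1, shift 4: day 1 has {do, re, mi, sol, la} and shift 4 has {sol, la}, leaving only fa.
Day 3, shift 6: day 3 has {re, mi, fa, sol, la} and shift 6 has {mi}, leaving only do.
Day 4, shift 3: day 4 has {mi, la} and shift 3 has {do, re, fa, la}, leaving only sol.
Day 5, shift 2: day 5 has {do, fa, sol} and shift 2 has {do, mi, fa, sol, la}, leaving only re.
Day 5, shift 3: day 5 has {do, re, fa, sol} and shift 3 has {do, re, fa, sol, la}, leaving only mi.
Day 5, shift 6: day 5 has {do, re, mi, fa, sol} and shift 6 has {do, mi}, leaving only la.
Day 6, shift 6: day 6 has {do, fa, sol} and shift 6 has {do, mi, la}, leaving only re.
Day 6 already has {do, re, fa, sol} and shift 4 already has {fa, sol, la}, so day 6, shift 4 must be mi.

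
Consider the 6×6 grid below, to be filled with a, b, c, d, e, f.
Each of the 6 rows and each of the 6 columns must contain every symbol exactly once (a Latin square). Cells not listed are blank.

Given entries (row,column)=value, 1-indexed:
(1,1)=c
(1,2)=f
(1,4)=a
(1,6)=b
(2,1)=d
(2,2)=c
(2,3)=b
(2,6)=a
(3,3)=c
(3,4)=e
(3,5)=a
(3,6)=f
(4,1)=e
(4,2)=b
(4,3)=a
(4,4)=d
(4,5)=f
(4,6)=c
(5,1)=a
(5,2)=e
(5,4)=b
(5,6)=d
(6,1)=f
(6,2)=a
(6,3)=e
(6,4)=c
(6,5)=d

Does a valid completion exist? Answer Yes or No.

Row 6, column 6: row 6 together with column 6 already contain {a, b, c, d, e, f} — every symbol — so nothing can go there. The grid has no valid completion.

No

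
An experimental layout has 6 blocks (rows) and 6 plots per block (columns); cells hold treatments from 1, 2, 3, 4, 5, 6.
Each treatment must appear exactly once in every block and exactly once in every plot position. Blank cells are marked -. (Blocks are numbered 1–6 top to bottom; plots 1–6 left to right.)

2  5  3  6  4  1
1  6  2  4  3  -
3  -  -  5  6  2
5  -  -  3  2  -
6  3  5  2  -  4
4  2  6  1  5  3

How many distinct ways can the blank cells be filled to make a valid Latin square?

Block 2, plot 6: eliminating its block and plot leaves {5}.
Block 3, plot 2: eliminating its block and plot leaves {1, 4}.
Block 3, plot 3: eliminating its block and plot leaves {1, 4}.
Block 4, plot 2: eliminating its block and plot leaves {1, 4}.
Block 4, plot 3: eliminating its block and plot leaves {1, 4}.
Block 4, plot 6: eliminating its block and plot leaves {6}.
Block 5, plot 5: eliminating its block and plot leaves {1}.
Enumerating the assignments across these blanks that avoid any block or plot repeat gives 2 completions.

2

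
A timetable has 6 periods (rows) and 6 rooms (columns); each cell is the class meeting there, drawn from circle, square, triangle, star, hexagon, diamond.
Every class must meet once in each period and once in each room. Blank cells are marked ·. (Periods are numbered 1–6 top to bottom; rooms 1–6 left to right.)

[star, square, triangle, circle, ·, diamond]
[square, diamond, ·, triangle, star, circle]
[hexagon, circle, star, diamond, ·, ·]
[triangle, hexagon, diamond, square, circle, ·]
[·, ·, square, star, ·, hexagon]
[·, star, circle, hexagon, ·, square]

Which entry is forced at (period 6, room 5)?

Period 1, room 5: period 1 has {circle, square, triangle, star, diamond} and room 5 has {circle, star}, leaving only hexagon.
Period 2, room 3: period 2 has {circle, square, triangle, star, diamond} and room 3 has {circle, square, triangle, star, diamond}, leaving only hexagon.
Period 3, room 6: period 3 has {circle, star, hexagon, diamond} and room 6 has {circle, square, hexagon, diamond}, leaving only triangle.
Period 3, room 5: period 3 has {circle, triangle, star, hexagon, diamond} and room 5 has {circle, star, hexagon}, leaving only square.
Period 4, room 6: period 4 has {circle, square, triangle, hexagon, diamond} and room 6 has {circle, square, triangle, hexagon, diamond}, leaving only star.
Period 5, room 2: period 5 has {square, star, hexagon} and room 2 has {circle, square, star, hexagon, diamond}, leaving only triangle.
Period 5, room 5: period 5 has {square, triangle, star, hexagon} and room 5 has {circle, square, star, hexagon}, leaving only diamond.
Period 6 already has {circle, square, star, hexagon} and room 5 already has {circle, square, star, hexagon, diamond}, so period 6, room 5 must be triangle.

triangle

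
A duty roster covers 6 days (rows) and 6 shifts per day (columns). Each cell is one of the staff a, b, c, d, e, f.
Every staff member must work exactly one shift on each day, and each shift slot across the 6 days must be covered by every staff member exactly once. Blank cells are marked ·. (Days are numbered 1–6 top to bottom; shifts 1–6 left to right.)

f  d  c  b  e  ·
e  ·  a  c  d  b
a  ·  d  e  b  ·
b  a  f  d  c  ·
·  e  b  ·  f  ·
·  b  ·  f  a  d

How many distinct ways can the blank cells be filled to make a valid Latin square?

1

Day 1, shift 6: eliminating its day and shift leaves {a}.
Day 2, shift 2: eliminating its day and shift leaves {f}.
Day 3, shift 2: eliminating its day and shift leaves {c, f}.
Day 3, shift 6: eliminating its day and shift leaves {c, f}.
Day 4, shift 6: eliminating its day and shift leaves {e}.
Day 5, shift 1: eliminating its day and shift leaves {c, d}.
Day 5, shift 4: eliminating its day and shift leaves {a}.
Day 5, shift 6: eliminating its day and shift leaves {a, c}.
Day 6, shift 1: eliminating its day and shift leaves {c}.
Day 6, shift 3: eliminating its day and shift leaves {e}.
Only one assignment across all blanks avoids any day or shift repeat, giving 1 completion.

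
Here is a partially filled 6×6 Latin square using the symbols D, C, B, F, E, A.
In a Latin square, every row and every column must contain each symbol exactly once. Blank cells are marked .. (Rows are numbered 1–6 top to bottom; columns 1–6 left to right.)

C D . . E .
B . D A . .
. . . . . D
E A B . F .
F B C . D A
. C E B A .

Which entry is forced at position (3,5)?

Row 1, column 4: row 1 has {D, C, E} and column 4 has {B, A}, leaving only F.
Row 1, column 3: row 1 has {D, C, F, E} and column 3 has {D, C, B, E}, leaving only A.
Row 1, column 6: row 1 has {D, C, F, E, A} and column 6 has {D, A}, leaving only B.
Row 2, column 5: row 2 has {D, B, A} and column 5 has {D, F, E, A}, leaving only C.
Row 3 already has {D} and column 5 already has {D, C, F, E, A}, so row 3, column 5 must be B.

B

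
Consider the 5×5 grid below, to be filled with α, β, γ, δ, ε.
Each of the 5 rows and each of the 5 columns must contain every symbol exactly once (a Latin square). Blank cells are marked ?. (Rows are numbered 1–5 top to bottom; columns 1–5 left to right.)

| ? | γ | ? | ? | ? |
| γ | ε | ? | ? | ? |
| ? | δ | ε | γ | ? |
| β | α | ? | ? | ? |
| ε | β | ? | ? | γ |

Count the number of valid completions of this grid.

3

Row 1, column 1: eliminating its row and column leaves {α, δ}.
Row 1, column 3: eliminating its row and column leaves {α, β, δ}.
Row 1, column 4: eliminating its row and column leaves {α, β, δ, ε}.
Row 1, column 5: eliminating its row and column leaves {α, β, δ, ε}.
Row 2, column 3: eliminating its row and column leaves {α, β, δ}.
Row 2, column 4: eliminating its row and column leaves {α, β, δ}.
Row 2, column 5: eliminating its row and column leaves {α, β, δ}.
Row 3, column 1: eliminating its row and column leaves {α}.
Row 3, column 5: eliminating its row and column leaves {α, β}.
Row 4, column 3: eliminating its row and column leaves {γ, δ}.
Row 4, column 4: eliminating its row and column leaves {δ, ε}.
Row 4, column 5: eliminating its row and column leaves {δ, ε}.
Row 5, column 3: eliminating its row and column leaves {α, δ}.
Row 5, column 4: eliminating its row and column leaves {α, δ}.
Enumerating the assignments across these blanks that avoid any row or column repeat gives 3 completions.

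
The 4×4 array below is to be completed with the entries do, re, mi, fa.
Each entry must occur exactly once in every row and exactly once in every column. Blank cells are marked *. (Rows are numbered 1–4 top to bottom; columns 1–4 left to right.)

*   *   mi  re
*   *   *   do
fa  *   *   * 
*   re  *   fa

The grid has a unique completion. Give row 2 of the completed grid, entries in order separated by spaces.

Row 1, column 1: row 1 has {re, mi} and column 1 has {fa}, leaving only do.
Row 1, column 2: row 1 has {do, re, mi} and column 2 has {re}, leaving only fa.
Row 2, column 2: row 2 has {do} and column 2 has {re, fa}, leaving only mi.
Row 2, column 1: row 2 has {do, mi} and column 1 has {do, fa}, leaving only re.
Row 2, column 3: row 2 has {do, re, mi} and column 3 has {mi}, leaving only fa.
So row 2 reads: re mi fa do.

re mi fa do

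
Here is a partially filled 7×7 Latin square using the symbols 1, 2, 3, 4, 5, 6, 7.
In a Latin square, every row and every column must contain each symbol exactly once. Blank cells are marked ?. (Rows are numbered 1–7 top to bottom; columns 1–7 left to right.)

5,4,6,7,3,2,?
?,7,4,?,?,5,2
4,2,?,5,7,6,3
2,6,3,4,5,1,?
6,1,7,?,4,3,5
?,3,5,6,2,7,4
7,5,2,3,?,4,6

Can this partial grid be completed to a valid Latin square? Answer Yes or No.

Yes

No row or column among the givens repeats a symbol, and propagating forced cells runs into no contradiction.
One valid completion exists (for instance, 5 4 6 7 3 2 1 / 3 7 4 1 6 5 2 / 4 2 1 5 7 6 3 / 2 6 3 4 5 1 7 / 6 1 7 2 4 3 5 / 1 3 5 6 2 7 4 / 7 5 2 3 1 4 6).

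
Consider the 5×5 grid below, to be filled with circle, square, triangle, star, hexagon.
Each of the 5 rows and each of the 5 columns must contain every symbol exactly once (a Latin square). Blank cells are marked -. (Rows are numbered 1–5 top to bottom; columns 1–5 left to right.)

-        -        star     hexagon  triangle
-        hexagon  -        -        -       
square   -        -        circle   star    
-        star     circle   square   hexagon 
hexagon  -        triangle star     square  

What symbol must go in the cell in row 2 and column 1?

star

Row 1, column 1: row 1 has {triangle, star, hexagon} and column 1 has {square, hexagon}, leaving only circle.
Row 1, column 2: row 1 has {circle, triangle, star, hexagon} and column 2 has {star, hexagon}, leaving only square.
Row 2, column 3: row 2 has {hexagon} and column 3 has {circle, triangle, star}, leaving only square.
Row 2, column 4: row 2 has {square, hexagon} and column 4 has {circle, square, star, hexagon}, leaving only triangle.
Row 2 already has {square, triangle, hexagon} and column 1 already has {circle, square, hexagon}, so row 2, column 1 must be star.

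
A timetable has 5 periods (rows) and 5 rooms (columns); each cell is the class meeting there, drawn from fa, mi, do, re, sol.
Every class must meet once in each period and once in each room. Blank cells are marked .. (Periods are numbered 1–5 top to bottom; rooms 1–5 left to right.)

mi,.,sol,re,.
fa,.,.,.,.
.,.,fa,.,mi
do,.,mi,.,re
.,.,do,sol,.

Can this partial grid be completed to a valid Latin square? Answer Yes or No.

Yes

No period or room among the givens repeats a symbol, and propagating forced cells runs into no contradiction.
One valid completion exists (for instance, mi fa sol re do / fa do re mi sol / sol re fa do mi / do sol mi fa re / re mi do sol fa).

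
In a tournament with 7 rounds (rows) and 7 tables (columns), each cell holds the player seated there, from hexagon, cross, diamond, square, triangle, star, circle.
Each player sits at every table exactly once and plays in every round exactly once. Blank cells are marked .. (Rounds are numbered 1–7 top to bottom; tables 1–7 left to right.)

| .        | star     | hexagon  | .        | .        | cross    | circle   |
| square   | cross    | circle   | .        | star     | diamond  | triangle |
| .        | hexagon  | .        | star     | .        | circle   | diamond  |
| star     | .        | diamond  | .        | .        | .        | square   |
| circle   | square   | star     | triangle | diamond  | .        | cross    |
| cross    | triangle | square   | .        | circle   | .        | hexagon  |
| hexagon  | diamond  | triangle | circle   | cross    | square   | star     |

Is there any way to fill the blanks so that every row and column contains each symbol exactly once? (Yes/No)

Yes

No round or table among the givens repeats a symbol, and propagating forced cells runs into no contradiction.
One valid completion exists (for instance, diamond star hexagon square triangle cross circle / square cross circle hexagon star diamond triangle / triangle hexagon cross star square circle diamond / star circle diamond cross hexagon triangle square / circle square star triangle diamond hexagon cross / cross triangle square diamond circle star hexagon / hexagon diamond triangle circle cross square star).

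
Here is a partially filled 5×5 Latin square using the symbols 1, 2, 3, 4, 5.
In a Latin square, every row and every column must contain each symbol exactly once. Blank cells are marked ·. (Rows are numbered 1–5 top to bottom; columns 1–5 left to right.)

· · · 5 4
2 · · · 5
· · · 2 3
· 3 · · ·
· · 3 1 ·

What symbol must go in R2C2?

Row 4, column 4: row 4 has {3} and column 4 has {1, 2, 5}, leaving only 4.
Row 2, column 4: row 2 has {2, 5} and column 4 has {1, 2, 4, 5}, leaving only 3.
Row 5, column 5: row 5 has {1, 3} and column 5 has {3, 4, 5}, leaving only 2.
Row 4, column 5: row 4 has {3, 4} and column 5 has {2, 3, 4, 5}, leaving only 1.
Row 4, column 1: row 4 has {1, 3, 4} and column 1 has {2}, leaving only 5.
Row 4, column 3: row 4 has {1, 3, 4, 5} and column 3 has {3}, leaving only 2.
Row 1, column 3: row 1 has {4, 5} and column 3 has {2, 3}, leaving only 1.
Row 1, column 1: row 1 has {1, 4, 5} and column 1 has {2, 5}, leaving only 3.
Row 1, column 2: row 1 has {1, 3, 4, 5} and column 2 has {3}, leaving only 2.
Row 2, column 3: row 2 has {2, 3, 5} and column 3 has {1, 2, 3}, leaving only 4.
Row 2 already has {2, 3, 4, 5} and column 2 already has {2, 3}, so row 2, column 2 must be 1.

1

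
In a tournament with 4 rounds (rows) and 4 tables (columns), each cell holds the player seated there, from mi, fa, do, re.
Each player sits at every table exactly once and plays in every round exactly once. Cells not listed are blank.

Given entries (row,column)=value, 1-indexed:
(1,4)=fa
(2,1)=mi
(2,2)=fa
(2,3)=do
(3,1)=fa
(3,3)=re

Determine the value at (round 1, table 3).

Round 1 already has {fa} and table 3 already has {do, re}, so round 1, table 3 must be mi.

mi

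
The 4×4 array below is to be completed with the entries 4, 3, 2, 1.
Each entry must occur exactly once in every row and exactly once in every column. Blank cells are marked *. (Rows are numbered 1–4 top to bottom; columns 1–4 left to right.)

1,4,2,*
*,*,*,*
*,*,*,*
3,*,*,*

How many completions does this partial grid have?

Row 1, column 4: eliminating its row and column leaves {3}.
Row 2, column 1: eliminating its row and column leaves {4, 2}.
Row 2, column 2: eliminating its row and column leaves {3, 2, 1}.
Row 2, column 3: eliminating its row and column leaves {4, 3, 1}.
Row 2, column 4: eliminating its row and column leaves {4, 3, 2, 1}.
Row 3, column 1: eliminating its row and column leaves {4, 2}.
Row 3, column 2: eliminating its row and column leaves {3, 2, 1}.
Row 3, column 3: eliminating its row and column leaves {4, 3, 1}.
Row 3, column 4: eliminating its row and column leaves {4, 3, 2, 1}.
Row 4, column 2: eliminating its row and column leaves {2, 1}.
Row 4, column 3: eliminating its row and column leaves {4, 1}.
Row 4, column 4: eliminating its row and column leaves {4, 2, 1}.
Enumerating the assignments across these blanks that avoid any row or column repeat gives 8 completions.

8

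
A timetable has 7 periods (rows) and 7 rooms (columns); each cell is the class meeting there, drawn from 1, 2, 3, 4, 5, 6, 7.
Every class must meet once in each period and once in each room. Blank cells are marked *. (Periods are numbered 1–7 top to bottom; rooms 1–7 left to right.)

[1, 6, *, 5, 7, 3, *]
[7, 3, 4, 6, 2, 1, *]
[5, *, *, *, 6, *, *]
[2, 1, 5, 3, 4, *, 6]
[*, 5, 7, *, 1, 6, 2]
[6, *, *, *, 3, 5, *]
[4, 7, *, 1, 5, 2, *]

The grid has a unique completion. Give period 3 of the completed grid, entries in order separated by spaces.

5 2 3 7 6 4 1

Period 1, room 3: period 1 has {1, 3, 5, 6, 7} and room 3 has {4, 5, 7}, leaving only 2.
Period 1, room 7: period 1 has {1, 2, 3, 5, 6, 7} and room 7 has {2, 6}, leaving only 4.
Period 2, room 7: period 2 has {1, 2, 3, 4, 6, 7} and room 7 has {2, 4, 6}, leaving only 5.
Period 4, room 6: period 4 has {1, 2, 3, 4, 5, 6} and room 6 has {1, 2, 3, 5, 6}, leaving only 7.
Period 3, room 6: period 3 has {5, 6} and room 6 has {1, 2, 3, 5, 6, 7}, leaving only 4.
Period 3, room 2: period 3 has {4, 5, 6} and room 2 has {1, 3, 5, 6, 7}, leaving only 2.
Period 3, room 4: period 3 has {2, 4, 5, 6} and room 4 has {1, 3, 5, 6}, leaving only 7.
Period 5, room 1: period 5 has {1, 2, 5, 6, 7} and room 1 has {1, 2, 4, 5, 6, 7}, leaving only 3.
Period 5, room 4: period 5 has {1, 2, 3, 5, 6, 7} and room 4 has {1, 3, 5, 6, 7}, leaving only 4.
Period 6, room 2: period 6 has {3, 5, 6} and room 2 has {1, 2, 3, 5, 6, 7}, leaving only 4.
Period 6, room 3: period 6 has {3, 4, 5, 6} and room 3 has {2, 4, 5, 7}, leaving only 1.
Period 3, room 3: period 3 has {2, 4, 5, 6, 7} and room 3 has {1, 2, 4, 5, 7}, leaving only 3.
Period 3, room 7: period 3 has {2, 3, 4, 5, 6, 7} and room 7 has {2, 4, 5, 6}, leaving only 1.
So period 3 reads: 5 2 3 7 6 4 1.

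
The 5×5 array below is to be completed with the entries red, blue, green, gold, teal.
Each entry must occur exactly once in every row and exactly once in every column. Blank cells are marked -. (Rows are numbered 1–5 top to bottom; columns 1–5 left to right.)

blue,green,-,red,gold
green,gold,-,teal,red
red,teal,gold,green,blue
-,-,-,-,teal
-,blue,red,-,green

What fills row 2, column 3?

Row 2 already has {red, green, gold, teal} and column 3 already has {red, gold}, so row 2, column 3 must be blue.

blue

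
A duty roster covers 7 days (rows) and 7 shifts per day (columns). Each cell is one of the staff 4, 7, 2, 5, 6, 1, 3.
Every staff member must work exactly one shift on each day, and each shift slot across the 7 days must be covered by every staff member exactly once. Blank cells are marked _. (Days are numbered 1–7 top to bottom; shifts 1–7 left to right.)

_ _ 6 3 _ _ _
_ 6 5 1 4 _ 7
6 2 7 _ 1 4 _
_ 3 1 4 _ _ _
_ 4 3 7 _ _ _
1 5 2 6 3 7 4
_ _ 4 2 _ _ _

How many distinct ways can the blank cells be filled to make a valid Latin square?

26

Day 1, shift 1: eliminating its day and shift leaves {4, 7, 2, 5}.
Day 1, shift 2: eliminating its day and shift leaves {7, 1}.
Day 1, shift 5: eliminating its day and shift leaves {7, 2, 5}.
Day 1, shift 6: eliminating its day and shift leaves {2, 5, 1}.
Day 1, shift 7: eliminating its day and shift leaves {2, 5, 1}.
Day 2, shift 1: eliminating its day and shift leaves {2, 3}.
Day 2, shift 6: eliminating its day and shift leaves {2, 3}.
Day 3, shift 4: eliminating its day and shift leaves {5}.
Day 3, shift 7: eliminating its day and shift leaves {5, 3}.
Day 4, shift 1: eliminating its day and shift leaves {7, 2, 5}.
Day 4, shift 5: eliminating its day and shift leaves {7, 2, 5, 6}.
Day 4, shift 6: eliminating its day and shift leaves {2, 5, 6}.
Day 4, shift 7: eliminating its day and shift leaves {2, 5, 6}.
Day 5, shift 1: eliminating its day and shift leaves {2, 5}.
Day 5, shift 5: eliminating its day and shift leaves {2, 5, 6}.
Day 5, shift 6: eliminating its day and shift leaves {2, 5, 6, 1}.
Day 5, shift 7: eliminating its day and shift leaves {2, 5, 6, 1}.
Day 7, shift 1: eliminating its day and shift leaves {7, 5, 3}.
Day 7, shift 2: eliminating its day and shift leaves {7, 1}.
Day 7, shift 5: eliminating its day and shift leaves {7, 5, 6}.
Day 7, shift 6: eliminating its day and shift leaves {5, 6, 1, 3}.
Day 7, shift 7: eliminating its day and shift leaves {5, 6, 1, 3}.
Enumerating the assignments across these blanks that avoid any day or shift repeat gives 26 completions.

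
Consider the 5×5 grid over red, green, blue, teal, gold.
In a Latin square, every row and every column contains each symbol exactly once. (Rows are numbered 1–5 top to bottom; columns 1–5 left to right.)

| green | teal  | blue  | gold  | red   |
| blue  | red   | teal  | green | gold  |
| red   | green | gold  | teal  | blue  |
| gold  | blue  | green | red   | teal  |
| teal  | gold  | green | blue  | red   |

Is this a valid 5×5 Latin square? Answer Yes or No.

Every row is a permutation, but column 5 contains red twice (at rows 1 and 5).

No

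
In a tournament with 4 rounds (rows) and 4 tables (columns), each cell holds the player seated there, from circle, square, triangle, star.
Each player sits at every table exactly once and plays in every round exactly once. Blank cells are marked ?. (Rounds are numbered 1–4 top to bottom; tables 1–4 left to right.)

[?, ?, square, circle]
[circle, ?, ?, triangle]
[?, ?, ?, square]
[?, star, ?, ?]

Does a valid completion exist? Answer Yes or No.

Round 4, table 4: round 4 together with table 4 already contain {circle, square, triangle, star} — every symbol — so nothing can go there. The grid has no valid completion.

No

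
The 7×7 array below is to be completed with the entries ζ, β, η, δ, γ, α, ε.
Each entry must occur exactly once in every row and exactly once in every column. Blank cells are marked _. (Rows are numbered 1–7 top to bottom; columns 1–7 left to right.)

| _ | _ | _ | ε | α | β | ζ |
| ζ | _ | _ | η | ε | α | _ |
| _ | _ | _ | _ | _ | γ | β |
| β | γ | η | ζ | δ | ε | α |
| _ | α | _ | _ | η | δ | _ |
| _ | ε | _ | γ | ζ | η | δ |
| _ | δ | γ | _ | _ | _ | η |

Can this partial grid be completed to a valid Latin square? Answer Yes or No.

No

Row 3, column 5: row 3 together with column 5 already contain {ζ, β, η, δ, γ, α, ε} — every symbol — so nothing can go there. The grid has no valid completion.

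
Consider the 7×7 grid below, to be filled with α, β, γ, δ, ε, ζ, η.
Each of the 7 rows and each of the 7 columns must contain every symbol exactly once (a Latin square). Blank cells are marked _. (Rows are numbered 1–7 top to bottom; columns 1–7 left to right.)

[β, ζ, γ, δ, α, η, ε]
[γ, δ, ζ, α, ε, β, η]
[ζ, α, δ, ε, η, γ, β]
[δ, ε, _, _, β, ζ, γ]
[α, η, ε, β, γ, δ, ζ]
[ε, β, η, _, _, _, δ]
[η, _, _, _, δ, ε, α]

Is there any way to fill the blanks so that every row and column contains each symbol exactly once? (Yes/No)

No row or column among the givens repeats a symbol, and propagating forced cells runs into no contradiction.
One valid completion exists (for instance, β ζ γ δ α η ε / γ δ ζ α ε β η / ζ α δ ε η γ β / δ ε α η β ζ γ / α η ε β γ δ ζ / ε β η γ ζ α δ / η γ β ζ δ ε α).

Yes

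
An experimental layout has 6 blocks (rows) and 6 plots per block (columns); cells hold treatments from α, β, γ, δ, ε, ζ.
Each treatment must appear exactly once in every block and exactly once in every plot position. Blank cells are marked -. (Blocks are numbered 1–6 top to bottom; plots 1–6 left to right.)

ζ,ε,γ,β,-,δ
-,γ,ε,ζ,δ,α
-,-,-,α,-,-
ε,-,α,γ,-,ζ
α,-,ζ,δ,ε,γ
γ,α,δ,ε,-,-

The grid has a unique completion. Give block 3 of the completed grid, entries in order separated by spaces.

Block 3, plot 3: block 3 has {α} and plot 3 has {α, γ, δ, ε, ζ}, leaving only β.
Block 3, plot 1: block 3 has {α, β} and plot 1 has {α, γ, ε, ζ}, leaving only δ.
Block 3, plot 2: block 3 has {α, β, δ} and plot 2 has {α, γ, ε}, leaving only ζ.
Block 3, plot 5: block 3 has {α, β, δ, ζ} and plot 5 has {δ, ε}, leaving only γ.
Block 3, plot 6: block 3 has {α, β, γ, δ, ζ} and plot 6 has {α, γ, δ, ζ}, leaving only ε.
So block 3 reads: δ ζ β α γ ε.

δ ζ β α γ ε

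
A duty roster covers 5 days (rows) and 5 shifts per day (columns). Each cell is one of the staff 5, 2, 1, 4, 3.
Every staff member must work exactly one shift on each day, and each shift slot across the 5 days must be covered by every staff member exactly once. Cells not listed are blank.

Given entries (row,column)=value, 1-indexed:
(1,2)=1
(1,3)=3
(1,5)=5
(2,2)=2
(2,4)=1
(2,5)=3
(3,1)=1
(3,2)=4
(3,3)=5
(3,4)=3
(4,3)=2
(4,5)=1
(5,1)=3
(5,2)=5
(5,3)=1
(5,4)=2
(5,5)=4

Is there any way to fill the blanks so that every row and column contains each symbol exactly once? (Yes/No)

Yes

No day or shift among the givens repeats a symbol, and propagating forced cells runs into no contradiction.
One valid completion exists (for instance, 2 1 3 4 5 / 5 2 4 1 3 / 1 4 5 3 2 / 4 3 2 5 1 / 3 5 1 2 4).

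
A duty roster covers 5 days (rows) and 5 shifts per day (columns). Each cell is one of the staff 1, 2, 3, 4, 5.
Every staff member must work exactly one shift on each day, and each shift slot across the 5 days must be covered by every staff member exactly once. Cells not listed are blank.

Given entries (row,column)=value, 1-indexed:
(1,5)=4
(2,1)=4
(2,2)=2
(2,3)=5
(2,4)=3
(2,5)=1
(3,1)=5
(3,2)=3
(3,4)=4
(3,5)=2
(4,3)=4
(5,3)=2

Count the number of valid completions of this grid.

3

Day 1, shift 1: eliminating its day and shift leaves {1, 2, 3}.
Day 1, shift 2: eliminating its day and shift leaves {1, 5}.
Day 1, shift 3: eliminating its day and shift leaves {1, 3}.
Day 1, shift 4: eliminating its day and shift leaves {1, 2, 5}.
Day 3, shift 3: eliminating its day and shift leaves {1}.
Day 4, shift 1: eliminating its day and shift leaves {1, 2, 3}.
Day 4, shift 2: eliminating its day and shift leaves {1, 5}.
Day 4, shift 4: eliminating its day and shift leaves {1, 2, 5}.
Day 4, shift 5: eliminating its day and shift leaves {3, 5}.
Day 5, shift 1: eliminating its day and shift leaves {1, 3}.
Day 5, shift 2: eliminating its day and shift leaves {1, 4, 5}.
Day 5, shift 4: eliminating its day and shift leaves {1, 5}.
Day 5, shift 5: eliminating its day and shift leaves {3, 5}.
Enumerating the assignments across these blanks that avoid any day or shift repeat gives 3 completions.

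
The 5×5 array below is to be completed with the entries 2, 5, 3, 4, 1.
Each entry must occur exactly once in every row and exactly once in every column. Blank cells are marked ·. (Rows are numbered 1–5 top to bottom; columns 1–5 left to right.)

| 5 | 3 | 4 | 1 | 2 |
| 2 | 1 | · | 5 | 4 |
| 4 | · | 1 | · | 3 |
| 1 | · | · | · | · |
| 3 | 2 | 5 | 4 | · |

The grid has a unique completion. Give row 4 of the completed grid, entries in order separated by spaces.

Row 4, column 5: row 4 has {1} and column 5 has {2, 3, 4}, leaving only 5.
Row 4, column 2: row 4 has {5, 1} and column 2 has {2, 3, 1}, leaving only 4.
Row 2, column 3: row 2 has {2, 5, 4, 1} and column 3 has {5, 4, 1}, leaving only 3.
Row 4, column 3: row 4 has {5, 4, 1} and column 3 has {5, 3, 4, 1}, leaving only 2.
Row 4, column 4: row 4 has {2, 5, 4, 1} and column 4 has {5, 4, 1}, leaving only 3.
So row 4 reads: 1 4 2 3 5.

1 4 2 3 5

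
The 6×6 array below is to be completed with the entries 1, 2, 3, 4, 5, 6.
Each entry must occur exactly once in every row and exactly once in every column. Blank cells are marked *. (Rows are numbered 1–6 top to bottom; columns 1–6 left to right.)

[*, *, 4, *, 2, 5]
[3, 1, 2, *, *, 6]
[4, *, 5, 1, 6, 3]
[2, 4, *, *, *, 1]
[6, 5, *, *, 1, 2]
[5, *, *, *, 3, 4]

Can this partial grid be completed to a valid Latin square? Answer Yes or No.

No row or column among the givens repeats a symbol, and propagating forced cells runs into no contradiction.
One valid completion exists (for instance, 1 3 4 6 2 5 / 3 1 2 5 4 6 / 4 2 5 1 6 3 / 2 4 6 3 5 1 / 6 5 3 4 1 2 / 5 6 1 2 3 4).

Yes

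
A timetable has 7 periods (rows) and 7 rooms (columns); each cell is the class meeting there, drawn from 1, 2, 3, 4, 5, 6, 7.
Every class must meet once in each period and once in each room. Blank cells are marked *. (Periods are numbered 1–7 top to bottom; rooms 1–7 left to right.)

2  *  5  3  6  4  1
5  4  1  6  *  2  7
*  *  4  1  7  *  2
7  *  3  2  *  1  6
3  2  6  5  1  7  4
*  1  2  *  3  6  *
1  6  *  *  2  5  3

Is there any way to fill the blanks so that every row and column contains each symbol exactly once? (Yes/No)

No

Period 2, room 5: period 2 together with room 5 already contain {1, 2, 3, 4, 5, 6, 7} — every symbol — so nothing can go there. The grid has no valid completion.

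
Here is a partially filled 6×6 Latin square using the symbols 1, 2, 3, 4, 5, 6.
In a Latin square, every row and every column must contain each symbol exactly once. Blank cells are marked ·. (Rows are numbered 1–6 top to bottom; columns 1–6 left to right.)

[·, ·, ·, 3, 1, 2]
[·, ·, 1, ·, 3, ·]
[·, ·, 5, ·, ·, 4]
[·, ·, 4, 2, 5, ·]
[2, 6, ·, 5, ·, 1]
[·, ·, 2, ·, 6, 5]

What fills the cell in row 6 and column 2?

4

Row 1, column 3: row 1 has {1, 2, 3} and column 3 has {1, 2, 4, 5}, leaving only 6.
Row 2, column 6: row 2 has {1, 3} and column 6 has {1, 2, 4, 5}, leaving only 6.
Row 2, column 4: row 2 has {1, 3, 6} and column 4 has {2, 3, 5}, leaving only 4.
Row 2, column 1: row 2 has {1, 3, 4, 6} and column 1 has {2}, leaving only 5.
Row 1, column 1: row 1 has {1, 2, 3, 6} and column 1 has {2, 5}, leaving only 4.
Row 1, column 2: row 1 has {1, 2, 3, 4, 6} and column 2 has {6}, leaving only 5.
Row 2, column 2: row 2 has {1, 3, 4, 5, 6} and column 2 has {5, 6}, leaving only 2.
Row 3, column 5: row 3 has {4, 5} and column 5 has {1, 3, 5, 6}, leaving only 2.
Row 4, column 6: row 4 has {2, 4, 5} and column 6 has {1, 2, 4, 5, 6}, leaving only 3.
Row 4, column 2: row 4 has {2, 3, 4, 5} and column 2 has {2, 5, 6}, leaving only 1.
Row 3, column 2: row 3 has {2, 4, 5} and column 2 has {1, 2, 5, 6}, leaving only 3.
Row 6 already has {2, 5, 6} and column 2 already has {1, 2, 3, 5, 6}, so row 6, column 2 must be 4.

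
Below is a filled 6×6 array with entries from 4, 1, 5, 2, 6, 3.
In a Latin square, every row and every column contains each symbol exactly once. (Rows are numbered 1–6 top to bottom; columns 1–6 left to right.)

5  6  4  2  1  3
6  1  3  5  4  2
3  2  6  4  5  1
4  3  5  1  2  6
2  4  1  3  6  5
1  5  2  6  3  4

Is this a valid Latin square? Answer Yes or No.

Each row is a permutation of the 6 symbols, and so is each column.

Yes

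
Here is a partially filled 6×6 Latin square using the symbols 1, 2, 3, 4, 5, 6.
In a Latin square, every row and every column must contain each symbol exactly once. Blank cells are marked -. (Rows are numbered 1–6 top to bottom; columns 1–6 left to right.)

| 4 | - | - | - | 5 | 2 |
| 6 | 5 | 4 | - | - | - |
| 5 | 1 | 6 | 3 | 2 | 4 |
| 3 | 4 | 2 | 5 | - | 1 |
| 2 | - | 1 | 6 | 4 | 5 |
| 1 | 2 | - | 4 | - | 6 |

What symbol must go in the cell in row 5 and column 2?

3

Row 5 already has {1, 2, 4, 5, 6} and column 2 already has {1, 2, 4, 5}, so row 5, column 2 must be 3.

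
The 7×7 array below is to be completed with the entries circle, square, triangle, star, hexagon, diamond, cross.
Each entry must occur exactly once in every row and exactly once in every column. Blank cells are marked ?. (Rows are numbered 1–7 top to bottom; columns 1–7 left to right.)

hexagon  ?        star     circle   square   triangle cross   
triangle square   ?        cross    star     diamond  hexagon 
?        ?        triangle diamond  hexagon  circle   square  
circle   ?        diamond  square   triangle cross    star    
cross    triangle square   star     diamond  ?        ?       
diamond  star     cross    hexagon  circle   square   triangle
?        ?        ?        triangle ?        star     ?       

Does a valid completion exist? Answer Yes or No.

Yes

No row or column among the givens repeats a symbol, and propagating forced cells runs into no contradiction.
One valid completion exists (for instance, hexagon diamond star circle square triangle cross / triangle square circle cross star diamond hexagon / star cross triangle diamond hexagon circle square / circle hexagon diamond square triangle cross star / cross triangle square star diamond hexagon circle / diamond star cross hexagon circle square triangle / square circle hexagon triangle cross star diamond).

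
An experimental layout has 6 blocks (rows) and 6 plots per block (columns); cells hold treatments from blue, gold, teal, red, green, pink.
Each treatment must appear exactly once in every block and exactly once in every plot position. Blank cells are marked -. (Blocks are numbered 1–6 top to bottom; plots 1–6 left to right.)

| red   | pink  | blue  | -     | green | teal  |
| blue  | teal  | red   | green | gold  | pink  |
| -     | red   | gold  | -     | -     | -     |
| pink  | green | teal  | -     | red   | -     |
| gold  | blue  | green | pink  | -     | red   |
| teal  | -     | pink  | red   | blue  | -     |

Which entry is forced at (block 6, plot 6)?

Block 1, plot 4: block 1 has {blue, teal, red, green, pink} and plot 4 has {red, green, pink}, leaving only gold.
Block 3, plot 1: block 3 has {gold, red} and plot 1 has {blue, gold, teal, red, pink}, leaving only green.
Block 3, plot 6: block 3 has {gold, red, green} and plot 6 has {teal, red, pink}, leaving only blue.
Block 3, plot 4: block 3 has {blue, gold, red, green} and plot 4 has {gold, red, green, pink}, leaving only teal.
Block 3, plot 5: block 3 has {blue, gold, teal, red, green} and plot 5 has {blue, gold, red, green}, leaving only pink.
Block 4, plot 4: block 4 has {teal, red, green, pink} and plot 4 has {gold, teal, red, green, pink}, leaving only blue.
Block 4, plot 6: block 4 has {blue, teal, red, green, pink} and plot 6 has {blue, teal, red, pink}, leaving only gold.
Block 6 already has {blue, teal, red, pink} and plot 6 already has {blue, gold, teal, red, pink}, so block 6, plot 6 must be green.

green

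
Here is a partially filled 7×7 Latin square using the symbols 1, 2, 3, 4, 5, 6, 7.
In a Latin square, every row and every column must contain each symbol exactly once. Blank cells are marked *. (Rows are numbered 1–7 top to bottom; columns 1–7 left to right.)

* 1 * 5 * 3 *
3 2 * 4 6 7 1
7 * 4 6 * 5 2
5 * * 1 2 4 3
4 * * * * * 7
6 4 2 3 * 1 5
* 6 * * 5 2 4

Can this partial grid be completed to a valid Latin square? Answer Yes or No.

Yes

No row or column among the givens repeats a symbol, and propagating forced cells runs into no contradiction.
One valid completion exists (for instance, 2 1 7 5 4 3 6 / 3 2 5 4 6 7 1 / 7 3 4 6 1 5 2 / 5 7 6 1 2 4 3 / 4 5 1 2 3 6 7 / 6 4 2 3 7 1 5 / 1 6 3 7 5 2 4).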